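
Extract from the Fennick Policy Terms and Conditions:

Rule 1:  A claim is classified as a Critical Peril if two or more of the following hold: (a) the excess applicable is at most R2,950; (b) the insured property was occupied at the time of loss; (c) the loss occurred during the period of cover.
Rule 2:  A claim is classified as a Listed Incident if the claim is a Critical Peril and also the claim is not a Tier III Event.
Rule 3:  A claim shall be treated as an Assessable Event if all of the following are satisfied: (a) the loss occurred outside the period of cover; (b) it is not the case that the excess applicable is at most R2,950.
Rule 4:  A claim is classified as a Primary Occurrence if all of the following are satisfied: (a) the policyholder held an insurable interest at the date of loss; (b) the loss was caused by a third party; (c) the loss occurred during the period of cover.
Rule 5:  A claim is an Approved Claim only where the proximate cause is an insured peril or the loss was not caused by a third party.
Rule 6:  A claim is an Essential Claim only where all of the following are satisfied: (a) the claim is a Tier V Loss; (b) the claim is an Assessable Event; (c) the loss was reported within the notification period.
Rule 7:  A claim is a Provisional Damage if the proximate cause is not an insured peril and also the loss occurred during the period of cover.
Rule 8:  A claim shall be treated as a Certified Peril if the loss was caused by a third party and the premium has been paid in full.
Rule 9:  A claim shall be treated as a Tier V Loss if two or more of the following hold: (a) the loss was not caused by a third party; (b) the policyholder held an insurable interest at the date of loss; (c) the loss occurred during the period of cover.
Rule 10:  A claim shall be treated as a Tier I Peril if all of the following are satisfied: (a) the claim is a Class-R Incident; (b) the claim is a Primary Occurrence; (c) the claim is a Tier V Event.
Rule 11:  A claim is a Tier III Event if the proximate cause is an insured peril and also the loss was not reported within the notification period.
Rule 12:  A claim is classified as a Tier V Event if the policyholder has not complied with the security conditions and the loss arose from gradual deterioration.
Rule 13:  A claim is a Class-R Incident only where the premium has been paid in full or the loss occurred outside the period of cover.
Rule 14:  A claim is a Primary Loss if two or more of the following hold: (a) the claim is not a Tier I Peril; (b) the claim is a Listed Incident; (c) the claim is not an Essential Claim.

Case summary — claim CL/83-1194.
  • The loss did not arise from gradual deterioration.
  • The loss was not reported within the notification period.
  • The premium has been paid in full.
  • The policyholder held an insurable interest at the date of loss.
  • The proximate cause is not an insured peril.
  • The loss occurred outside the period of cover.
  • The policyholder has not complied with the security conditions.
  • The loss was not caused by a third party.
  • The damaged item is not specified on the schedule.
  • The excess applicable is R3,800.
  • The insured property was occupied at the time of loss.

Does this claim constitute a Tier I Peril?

rule 13 — Class-R Incident: [the premium has been paid in full? yes] OR [the loss occurred outside the period of cover? yes] → satisfied.
rule 4 — Primary Occurrence: [the policyholder held an insurable interest at the date of loss? yes] AND [the loss was caused by a third party? no] AND [the loss occurred during the period of cover? no] → not satisfied.
rule 12 — Tier V Event: [the policyholder has not complied with the security conditions? yes] AND [the loss arose from gradual deterioration? no] → not satisfied.
rule 10 — Tier I Peril: [Class-R Incident (rule 13)? yes] AND [Primary Occurrence (rule 4)? no] AND [Tier V Event (rule 12)? no] → not satisfied.

No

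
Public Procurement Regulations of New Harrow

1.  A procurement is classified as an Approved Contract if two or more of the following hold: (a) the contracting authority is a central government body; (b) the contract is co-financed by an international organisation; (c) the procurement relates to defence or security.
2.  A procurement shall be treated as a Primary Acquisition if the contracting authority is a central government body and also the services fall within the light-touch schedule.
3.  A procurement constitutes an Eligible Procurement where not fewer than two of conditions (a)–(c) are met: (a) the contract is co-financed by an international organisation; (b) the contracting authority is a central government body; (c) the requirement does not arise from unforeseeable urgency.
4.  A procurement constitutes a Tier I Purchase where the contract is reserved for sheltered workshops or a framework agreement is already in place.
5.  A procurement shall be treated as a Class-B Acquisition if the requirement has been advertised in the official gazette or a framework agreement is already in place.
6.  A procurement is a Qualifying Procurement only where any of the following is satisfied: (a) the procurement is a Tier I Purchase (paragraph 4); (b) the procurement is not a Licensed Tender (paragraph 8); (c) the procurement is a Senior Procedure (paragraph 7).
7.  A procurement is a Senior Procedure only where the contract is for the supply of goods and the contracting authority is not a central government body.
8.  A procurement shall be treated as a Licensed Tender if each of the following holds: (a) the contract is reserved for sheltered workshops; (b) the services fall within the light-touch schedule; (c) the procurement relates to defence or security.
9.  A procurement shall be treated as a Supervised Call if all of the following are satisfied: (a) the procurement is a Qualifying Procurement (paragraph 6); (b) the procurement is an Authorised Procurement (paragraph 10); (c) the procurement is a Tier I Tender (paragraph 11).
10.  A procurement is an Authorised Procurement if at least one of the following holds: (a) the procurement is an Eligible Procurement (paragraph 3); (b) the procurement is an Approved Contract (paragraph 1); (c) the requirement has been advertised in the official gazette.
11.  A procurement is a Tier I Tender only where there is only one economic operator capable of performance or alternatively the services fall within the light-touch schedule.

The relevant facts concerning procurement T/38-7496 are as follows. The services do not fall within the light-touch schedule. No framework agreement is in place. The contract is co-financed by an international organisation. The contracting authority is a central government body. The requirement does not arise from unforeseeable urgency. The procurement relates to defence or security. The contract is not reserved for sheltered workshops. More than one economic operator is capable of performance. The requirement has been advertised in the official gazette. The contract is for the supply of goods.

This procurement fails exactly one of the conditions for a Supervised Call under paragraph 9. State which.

Under paragraph 4: the contract is reserved for sheltered workshops? no; or a framework agreement is already in place? no. So the procurement is not a Tier I Purchase.
Under paragraph 8: the contract is reserved for sheltered workshops? no; and the services fall within the light-touch schedule? no; and the procurement relates to defence or security? yes. So the procurement is not a Licensed Tender.
Under paragraph 7: the contract is for the supply of goods? yes; and the contracting authority is not a central government body? no. So the procurement is not a Senior Procedure.
Under paragraph 6: Tier I Purchase (paragraph 4)? no; or not a Licensed Tender (paragraph 8)? yes; or Senior Procedure (paragraph 7)? no. So the procurement is a Qualifying Procurement.
Under paragraph 3: the contract is co-financed by an international organisation? yes; the contracting authority is a central government body? yes; the requirement does not arise from unforeseeable urgency? yes — 3 of 3 hold (need ≥2) → satisfied.
Under paragraph 1: the contracting authority is a central government body? yes; the contract is co-financed by an international organisation? yes; the procurement relates to defence or security? yes — 3 of 3 hold (need ≥2) → satisfied.
Under paragraph 10: Eligible Procurement (paragraph 3)? yes; or Approved Contract (paragraph 1)? yes; or the requirement has been advertised in the official gazette? yes. So the procurement is an Authorised Procurement.
Under paragraph 11: there is only one economic operator capable of performance? no; or the services fall within the light-touch schedule? no. So the procurement is not a Tier I Tender.
Under paragraph 9: Qualifying Procurement (paragraph 6)? yes; and Authorised Procurement (paragraph 10)? yes; and Tier I Tender (paragraph 11)? no. So the procurement is not a Supervised Call.

Tier I Tender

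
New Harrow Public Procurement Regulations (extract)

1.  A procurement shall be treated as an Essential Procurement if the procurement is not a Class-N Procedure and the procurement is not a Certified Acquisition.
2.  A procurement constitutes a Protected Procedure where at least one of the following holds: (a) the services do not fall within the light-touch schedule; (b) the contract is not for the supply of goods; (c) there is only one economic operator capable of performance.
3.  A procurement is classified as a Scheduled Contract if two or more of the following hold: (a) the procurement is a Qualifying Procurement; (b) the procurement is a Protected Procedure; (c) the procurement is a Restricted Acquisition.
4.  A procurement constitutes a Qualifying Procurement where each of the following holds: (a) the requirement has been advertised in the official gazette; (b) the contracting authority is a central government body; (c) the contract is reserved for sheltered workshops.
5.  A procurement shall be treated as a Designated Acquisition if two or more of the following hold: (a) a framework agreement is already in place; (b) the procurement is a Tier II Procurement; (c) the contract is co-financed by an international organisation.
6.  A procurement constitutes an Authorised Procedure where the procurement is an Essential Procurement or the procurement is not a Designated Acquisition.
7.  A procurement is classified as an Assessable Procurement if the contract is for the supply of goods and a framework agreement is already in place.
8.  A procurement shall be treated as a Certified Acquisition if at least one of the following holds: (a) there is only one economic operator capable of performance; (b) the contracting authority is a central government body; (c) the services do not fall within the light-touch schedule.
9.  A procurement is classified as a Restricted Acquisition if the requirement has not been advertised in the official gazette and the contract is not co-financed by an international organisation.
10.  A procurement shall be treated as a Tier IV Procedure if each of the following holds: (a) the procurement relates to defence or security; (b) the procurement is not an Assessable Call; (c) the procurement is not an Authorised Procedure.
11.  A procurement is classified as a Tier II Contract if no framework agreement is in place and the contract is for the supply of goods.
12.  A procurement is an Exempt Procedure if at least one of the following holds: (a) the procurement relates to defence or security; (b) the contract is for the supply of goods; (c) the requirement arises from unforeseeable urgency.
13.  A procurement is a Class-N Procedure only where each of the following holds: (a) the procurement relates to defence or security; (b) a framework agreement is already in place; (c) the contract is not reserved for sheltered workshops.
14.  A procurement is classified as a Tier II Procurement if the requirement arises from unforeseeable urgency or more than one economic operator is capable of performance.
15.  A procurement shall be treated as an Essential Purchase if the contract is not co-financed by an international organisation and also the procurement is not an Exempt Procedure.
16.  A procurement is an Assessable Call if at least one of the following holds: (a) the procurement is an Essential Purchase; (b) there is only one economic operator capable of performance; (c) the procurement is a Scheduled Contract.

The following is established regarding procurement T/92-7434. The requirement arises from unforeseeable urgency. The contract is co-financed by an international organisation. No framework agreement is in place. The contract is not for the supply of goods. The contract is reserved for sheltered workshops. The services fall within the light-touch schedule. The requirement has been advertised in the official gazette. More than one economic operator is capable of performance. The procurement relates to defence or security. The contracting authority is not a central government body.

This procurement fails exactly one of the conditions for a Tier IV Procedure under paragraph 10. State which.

paragraph 12 — Exempt Procedure: [the procurement relates to defence or security? yes] OR [the contract is for the supply of goods? no] OR [the requirement arises from unforeseeable urgency? yes] → satisfied.
paragraph 15 — Essential Purchase: [the contract is not co-financed by an international organisation? no] AND [not an Exempt Procedure (paragraph 12)? no] → not satisfied.
paragraph 4 — Qualifying Procurement: [the requirement has been advertised in the official gazette? yes] AND [the contracting authority is a central government body? no] AND [the contract is reserved for sheltered workshops? yes] → not satisfied.
paragraph 2 — Protected Procedure: [the services do not fall within the light-touch schedule? no] OR [the contract is not for the supply of goods? yes] OR [there is only one economic operator capable of performance? no] → satisfied.
paragraph 9 — Restricted Acquisition: [the requirement has not been advertised in the official gazette? no] AND [the contract is not co-financed by an international organisation? no] → not satisfied.
paragraph 3 — Scheduled Contract: Qualifying Procurement (paragraph 4)? no; Protected Procedure (paragraph 2)? yes; Restricted Acquisition (paragraph 9)? no — 1 of 3 hold (need ≥2) → not satisfied.
paragraph 16 — Assessable Call: [Essential Purchase (paragraph 15)? no] OR [there is only one economic operator capable of performance? no] OR [Scheduled Contract (paragraph 3)? no] → not satisfied.
paragraph 13 — Class-N Procedure: [the procurement relates to defence or security? yes] AND [a framework agreement is already in place? no] AND [the contract is not reserved for sheltered workshops? no] → not satisfied.
paragraph 8 — Certified Acquisition: [there is only one economic operator capable of performance? no] OR [the contracting authority is a central government body? no] OR [the services do not fall within the light-touch schedule? no] → not satisfied.
paragraph 1 — Essential Procurement: [not a Class-N Procedure (paragraph 13)? yes] AND [not a Certified Acquisition (paragraph 8)? yes] → satisfied.
paragraph 14 — Tier II Procurement: [the requirement arises from unforeseeable urgency? yes] OR [more than one economic operator is capable of performance? yes] → satisfied.
paragraph 5 — Designated Acquisition: a framework agreement is already in place? no; Tier II Procurement (paragraph 14)? yes; the contract is co-financed by an international organisation? yes — 2 of 3 hold (need ≥2) → satisfied.
paragraph 6 — Authorised Procedure: [Essential Procurement (paragraph 1)? yes] OR [not a Designated Acquisition (paragraph 5)? no] → satisfied.
paragraph 10 — Tier IV Procedure: [the procurement relates to defence or security? yes] AND [not an Assessable Call (paragraph 16)? yes] AND [not an Authorised Procedure (paragraph 6)? no] → not satisfied.

Authorised Procedure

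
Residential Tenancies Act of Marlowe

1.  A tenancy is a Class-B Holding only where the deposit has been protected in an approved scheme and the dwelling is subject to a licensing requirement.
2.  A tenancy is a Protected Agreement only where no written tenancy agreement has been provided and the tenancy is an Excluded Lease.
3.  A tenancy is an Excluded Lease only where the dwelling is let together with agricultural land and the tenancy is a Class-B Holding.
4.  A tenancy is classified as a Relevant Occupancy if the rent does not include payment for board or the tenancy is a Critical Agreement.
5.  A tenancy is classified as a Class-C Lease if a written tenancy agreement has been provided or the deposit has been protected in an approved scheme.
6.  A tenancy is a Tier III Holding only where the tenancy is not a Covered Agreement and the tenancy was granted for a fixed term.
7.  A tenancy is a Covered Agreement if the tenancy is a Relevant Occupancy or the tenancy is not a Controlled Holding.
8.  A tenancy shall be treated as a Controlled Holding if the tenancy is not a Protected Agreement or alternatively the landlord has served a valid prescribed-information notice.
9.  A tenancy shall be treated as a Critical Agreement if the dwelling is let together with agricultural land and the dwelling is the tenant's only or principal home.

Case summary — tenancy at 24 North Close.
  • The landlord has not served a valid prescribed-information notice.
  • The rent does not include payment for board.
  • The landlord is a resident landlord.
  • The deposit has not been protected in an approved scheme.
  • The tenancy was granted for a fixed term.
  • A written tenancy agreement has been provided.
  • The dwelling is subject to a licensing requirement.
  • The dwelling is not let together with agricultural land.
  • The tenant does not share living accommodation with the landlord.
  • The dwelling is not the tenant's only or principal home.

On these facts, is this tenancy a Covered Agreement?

paragraph 9 — Critical Agreement: [the dwelling is let together with agricultural land? no] AND [the dwelling is the tenant's only or principal home? no] → not satisfied.
paragraph 4 — Relevant Occupancy: [the rent does not include payment for board? yes] OR [Critical Agreement (paragraph 9)? no] → satisfied.
paragraph 1 — Class-B Holding: [the deposit has been protected in an approved scheme? no] AND [the dwelling is subject to a licensing requirement? yes] → not satisfied.
paragraph 3 — Excluded Lease: [the dwelling is let together with agricultural land? no] AND [Class-B Holding (paragraph 1)? no] → not satisfied.
paragraph 2 — Protected Agreement: [no written tenancy agreement has been provided? no] AND [Excluded Lease (paragraph 3)? no] → not satisfied.
paragraph 8 — Controlled Holding: [not a Protected Agreement (paragraph 2)? yes] OR [the landlord has served a valid prescribed-information notice? no] → satisfied.
paragraph 7 — Covered Agreement: [Relevant Occupancy (paragraph 4)? yes] OR [not a Controlled Holding (paragraph 8)? no] → satisfied.

Yes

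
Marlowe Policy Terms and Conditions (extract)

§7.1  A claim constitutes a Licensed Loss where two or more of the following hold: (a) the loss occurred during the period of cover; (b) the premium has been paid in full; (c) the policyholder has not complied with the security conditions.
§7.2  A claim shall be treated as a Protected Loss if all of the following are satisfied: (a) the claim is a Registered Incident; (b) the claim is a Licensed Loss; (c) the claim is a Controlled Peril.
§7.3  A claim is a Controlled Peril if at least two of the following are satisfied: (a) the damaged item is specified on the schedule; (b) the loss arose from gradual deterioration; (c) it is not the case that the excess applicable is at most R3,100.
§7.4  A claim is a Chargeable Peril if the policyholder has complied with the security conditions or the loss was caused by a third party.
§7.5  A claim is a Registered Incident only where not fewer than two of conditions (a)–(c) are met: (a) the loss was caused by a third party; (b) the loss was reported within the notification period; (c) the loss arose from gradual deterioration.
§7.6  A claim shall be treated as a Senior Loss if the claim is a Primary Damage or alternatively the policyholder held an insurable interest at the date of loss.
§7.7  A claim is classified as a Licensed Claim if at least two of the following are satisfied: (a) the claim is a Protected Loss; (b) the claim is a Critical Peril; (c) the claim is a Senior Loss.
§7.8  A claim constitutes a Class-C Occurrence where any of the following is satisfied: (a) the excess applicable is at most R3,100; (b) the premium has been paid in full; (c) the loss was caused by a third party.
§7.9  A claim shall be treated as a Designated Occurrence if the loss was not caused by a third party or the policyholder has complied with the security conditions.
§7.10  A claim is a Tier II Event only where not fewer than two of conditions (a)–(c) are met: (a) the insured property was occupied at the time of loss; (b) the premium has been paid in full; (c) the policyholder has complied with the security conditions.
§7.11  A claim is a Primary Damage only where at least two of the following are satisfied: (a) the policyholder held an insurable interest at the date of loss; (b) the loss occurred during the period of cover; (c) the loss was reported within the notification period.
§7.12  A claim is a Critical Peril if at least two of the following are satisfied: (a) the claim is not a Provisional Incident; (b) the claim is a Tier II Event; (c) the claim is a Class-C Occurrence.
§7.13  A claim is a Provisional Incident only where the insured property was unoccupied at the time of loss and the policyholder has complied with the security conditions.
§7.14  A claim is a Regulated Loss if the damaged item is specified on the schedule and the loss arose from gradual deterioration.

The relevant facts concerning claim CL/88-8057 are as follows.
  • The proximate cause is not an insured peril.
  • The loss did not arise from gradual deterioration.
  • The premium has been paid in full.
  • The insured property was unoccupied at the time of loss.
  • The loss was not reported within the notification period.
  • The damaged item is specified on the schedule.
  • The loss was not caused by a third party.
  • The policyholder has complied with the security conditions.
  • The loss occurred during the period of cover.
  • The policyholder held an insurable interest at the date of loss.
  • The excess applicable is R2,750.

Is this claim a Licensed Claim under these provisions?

§7.5 — Registered Incident: the loss was caused by a third party? no; the loss was reported within the notification period? no; the loss arose from gradual deterioration? no — 0 of 3 hold (need ≥2) → not satisfied.
§7.1 — Licensed Loss: the loss occurred during the period of cover? yes; the premium has been paid in full? yes; the policyholder has not complied with the security conditions? no — 2 of 3 hold (need ≥2) → satisfied.
§7.3 — Controlled Peril: the damaged item is specified on the schedule? yes; the loss arose from gradual deterioration? no; excess applicable: R2,750 ≤ R3,100? yes, so negated condition no — 1 of 3 hold (need ≥2) → not satisfied.
§7.2 — Protected Loss: [Registered Incident (§7.5)? no] AND [Licensed Loss (§7.1)? yes] AND [Controlled Peril (§7.3)? no] → not satisfied.
§7.13 — Provisional Incident: [the insured property was unoccupied at the time of loss? yes] AND [the policyholder has complied with the security conditions? yes] → satisfied.
§7.10 — Tier II Event: the insured property was occupied at the time of loss? no; the premium has been paid in full? yes; the policyholder has complied with the security conditions? yes — 2 of 3 hold (need ≥2) → satisfied.
§7.8 — Class-C Occurrence: [excess applicable: R2,750 ≤ R3,100? yes] OR [the premium has been paid in full? yes] OR [the loss was caused by a third party? no] → satisfied.
§7.12 — Critical Peril: not a Provisional Incident (§7.13)? no; Tier II Event (§7.10)? yes; Class-C Occurrence (§7.8)? yes — 2 of 3 hold (need ≥2) → satisfied.
§7.11 — Primary Damage: the policyholder held an insurable interest at the date of loss? yes; the loss occurred during the period of cover? yes; the loss was reported within the notification period? no — 2 of 3 hold (need ≥2) → satisfied.
§7.6 — Senior Loss: [Primary Damage (§7.11)? yes] OR [the policyholder held an insurable interest at the date of loss? yes] → satisfied.
§7.7 — Licensed Claim: Protected Loss (§7.2)? no; Critical Peril (§7.12)? yes; Senior Loss (§7.6)? yes — 2 of 3 hold (need ≥2) → satisfied.

Yes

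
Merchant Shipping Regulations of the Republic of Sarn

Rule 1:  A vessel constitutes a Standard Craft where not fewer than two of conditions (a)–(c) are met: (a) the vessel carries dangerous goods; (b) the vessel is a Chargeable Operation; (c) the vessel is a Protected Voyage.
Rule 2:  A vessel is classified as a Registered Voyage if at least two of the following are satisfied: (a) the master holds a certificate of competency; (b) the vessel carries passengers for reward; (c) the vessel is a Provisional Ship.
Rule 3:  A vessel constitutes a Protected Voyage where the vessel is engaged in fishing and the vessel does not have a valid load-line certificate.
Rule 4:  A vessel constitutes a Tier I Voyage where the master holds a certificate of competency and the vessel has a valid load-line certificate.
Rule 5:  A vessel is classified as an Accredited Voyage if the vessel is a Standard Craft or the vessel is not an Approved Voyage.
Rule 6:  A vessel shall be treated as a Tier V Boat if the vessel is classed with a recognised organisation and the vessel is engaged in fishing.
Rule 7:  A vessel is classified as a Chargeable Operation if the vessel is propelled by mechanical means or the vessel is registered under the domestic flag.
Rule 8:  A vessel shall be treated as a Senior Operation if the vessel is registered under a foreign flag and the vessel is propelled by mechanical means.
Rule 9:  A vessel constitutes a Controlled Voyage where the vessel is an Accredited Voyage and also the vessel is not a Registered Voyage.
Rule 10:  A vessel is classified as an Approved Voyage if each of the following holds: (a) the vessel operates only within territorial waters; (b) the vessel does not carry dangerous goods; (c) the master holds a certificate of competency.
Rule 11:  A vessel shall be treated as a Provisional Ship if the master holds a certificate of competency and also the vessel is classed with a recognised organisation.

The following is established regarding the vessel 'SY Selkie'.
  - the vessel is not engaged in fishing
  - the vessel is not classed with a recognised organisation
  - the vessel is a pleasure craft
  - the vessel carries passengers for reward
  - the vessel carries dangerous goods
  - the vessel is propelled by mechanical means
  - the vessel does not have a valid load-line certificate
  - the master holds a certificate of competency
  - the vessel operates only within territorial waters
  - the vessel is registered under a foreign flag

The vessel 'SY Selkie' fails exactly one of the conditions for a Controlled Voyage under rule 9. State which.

Registered Voyage

rule 7 — Chargeable Operation: [the vessel is propelled by mechanical means? yes] OR [the vessel is registered under the domestic flag? no] → satisfied.
rule 3 — Protected Voyage: [the vessel is engaged in fishing? no] AND [the vessel does not have a valid load-line certificate? yes] → not satisfied.
rule 1 — Standard Craft: the vessel carries dangerous goods? yes; Chargeable Operation (rule 7)? yes; Protected Voyage (rule 3)? no — 2 of 3 hold (need ≥2) → satisfied.
rule 10 — Approved Voyage: [the vessel operates only within territorial waters? yes] AND [the vessel does not carry dangerous goods? no] AND [the master holds a certificate of competency? yes] → not satisfied.
rule 5 — Accredited Voyage: [Standard Craft (rule 1)? yes] OR [not an Approved Voyage (rule 10)? yes] → satisfied.
rule 11 — Provisional Ship: [the master holds a certificate of competency? yes] AND [the vessel is classed with a recognised organisation? no] → not satisfied.
rule 2 — Registered Voyage: the master holds a certificate of competency? yes; the vessel carries passengers for reward? yes; Provisional Ship (rule 11)? no — 2 of 3 hold (need ≥2) → satisfied.
rule 9 — Controlled Voyage: [Accredited Voyage (rule 5)? yes] AND [not a Registered Voyage (rule 2)? no] → not satisfied.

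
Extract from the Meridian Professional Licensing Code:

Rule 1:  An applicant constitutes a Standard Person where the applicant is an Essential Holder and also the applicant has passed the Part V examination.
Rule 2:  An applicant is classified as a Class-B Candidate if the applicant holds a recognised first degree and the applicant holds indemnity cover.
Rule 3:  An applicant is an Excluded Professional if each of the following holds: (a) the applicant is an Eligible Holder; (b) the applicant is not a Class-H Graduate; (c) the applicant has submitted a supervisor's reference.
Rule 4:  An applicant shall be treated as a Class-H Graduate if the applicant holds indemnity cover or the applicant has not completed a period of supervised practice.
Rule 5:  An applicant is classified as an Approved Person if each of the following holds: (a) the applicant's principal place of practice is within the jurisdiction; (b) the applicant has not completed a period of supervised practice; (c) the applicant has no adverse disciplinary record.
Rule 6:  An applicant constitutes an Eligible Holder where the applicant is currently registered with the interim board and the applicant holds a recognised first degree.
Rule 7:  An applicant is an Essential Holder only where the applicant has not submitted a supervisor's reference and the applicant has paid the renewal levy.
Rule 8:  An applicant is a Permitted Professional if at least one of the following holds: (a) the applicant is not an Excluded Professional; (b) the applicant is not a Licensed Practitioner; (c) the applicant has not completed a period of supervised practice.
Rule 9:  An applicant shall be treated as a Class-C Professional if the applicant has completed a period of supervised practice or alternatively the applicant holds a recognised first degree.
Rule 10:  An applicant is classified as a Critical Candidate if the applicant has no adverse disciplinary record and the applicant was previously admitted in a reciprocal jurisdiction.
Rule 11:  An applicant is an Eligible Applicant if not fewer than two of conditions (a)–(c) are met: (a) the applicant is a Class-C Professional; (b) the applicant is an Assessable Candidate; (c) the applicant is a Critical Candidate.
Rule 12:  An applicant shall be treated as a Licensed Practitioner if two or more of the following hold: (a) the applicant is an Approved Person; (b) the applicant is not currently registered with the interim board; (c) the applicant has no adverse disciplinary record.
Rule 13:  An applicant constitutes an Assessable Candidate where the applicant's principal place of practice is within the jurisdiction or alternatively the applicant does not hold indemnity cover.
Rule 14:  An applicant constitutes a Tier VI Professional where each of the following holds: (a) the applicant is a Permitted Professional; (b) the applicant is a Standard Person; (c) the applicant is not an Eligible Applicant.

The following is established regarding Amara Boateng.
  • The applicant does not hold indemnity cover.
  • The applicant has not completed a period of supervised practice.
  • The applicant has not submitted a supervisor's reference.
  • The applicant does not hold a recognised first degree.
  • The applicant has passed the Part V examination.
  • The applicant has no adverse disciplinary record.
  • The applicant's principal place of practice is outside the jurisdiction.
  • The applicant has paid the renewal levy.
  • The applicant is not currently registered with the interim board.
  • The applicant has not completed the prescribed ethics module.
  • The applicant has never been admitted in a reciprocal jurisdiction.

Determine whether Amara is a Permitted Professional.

rule 6 — Eligible Holder: [the applicant is currently registered with the interim board? no] AND [the applicant holds a recognised first degree? no] → not satisfied.
rule 4 — Class-H Graduate: [the applicant holds indemnity cover? no] OR [the applicant has not completed a period of supervised practice? yes] → satisfied.
rule 3 — Excluded Professional: [Eligible Holder (rule 6)? no] AND [not a Class-H Graduate (rule 4)? no] AND [the applicant has submitted a supervisor's reference? no] → not satisfied.
rule 5 — Approved Person: [the applicant's principal place of practice is within the jurisdiction? no] AND [the applicant has not completed a period of supervised practice? yes] AND [the applicant has no adverse disciplinary record? yes] → not satisfied.
rule 12 — Licensed Practitioner: Approved Person (rule 5)? no; the applicant is not currently registered with the interim board? yes; the applicant has no adverse disciplinary record? yes — 2 of 3 hold (need ≥2) → satisfied.
rule 8 — Permitted Professional: [not an Excluded Professional (rule 3)? yes] OR [not a Licensed Practitioner (rule 12)? no] OR [the applicant has not completed a period of supervised practice? yes] → satisfied.

Yes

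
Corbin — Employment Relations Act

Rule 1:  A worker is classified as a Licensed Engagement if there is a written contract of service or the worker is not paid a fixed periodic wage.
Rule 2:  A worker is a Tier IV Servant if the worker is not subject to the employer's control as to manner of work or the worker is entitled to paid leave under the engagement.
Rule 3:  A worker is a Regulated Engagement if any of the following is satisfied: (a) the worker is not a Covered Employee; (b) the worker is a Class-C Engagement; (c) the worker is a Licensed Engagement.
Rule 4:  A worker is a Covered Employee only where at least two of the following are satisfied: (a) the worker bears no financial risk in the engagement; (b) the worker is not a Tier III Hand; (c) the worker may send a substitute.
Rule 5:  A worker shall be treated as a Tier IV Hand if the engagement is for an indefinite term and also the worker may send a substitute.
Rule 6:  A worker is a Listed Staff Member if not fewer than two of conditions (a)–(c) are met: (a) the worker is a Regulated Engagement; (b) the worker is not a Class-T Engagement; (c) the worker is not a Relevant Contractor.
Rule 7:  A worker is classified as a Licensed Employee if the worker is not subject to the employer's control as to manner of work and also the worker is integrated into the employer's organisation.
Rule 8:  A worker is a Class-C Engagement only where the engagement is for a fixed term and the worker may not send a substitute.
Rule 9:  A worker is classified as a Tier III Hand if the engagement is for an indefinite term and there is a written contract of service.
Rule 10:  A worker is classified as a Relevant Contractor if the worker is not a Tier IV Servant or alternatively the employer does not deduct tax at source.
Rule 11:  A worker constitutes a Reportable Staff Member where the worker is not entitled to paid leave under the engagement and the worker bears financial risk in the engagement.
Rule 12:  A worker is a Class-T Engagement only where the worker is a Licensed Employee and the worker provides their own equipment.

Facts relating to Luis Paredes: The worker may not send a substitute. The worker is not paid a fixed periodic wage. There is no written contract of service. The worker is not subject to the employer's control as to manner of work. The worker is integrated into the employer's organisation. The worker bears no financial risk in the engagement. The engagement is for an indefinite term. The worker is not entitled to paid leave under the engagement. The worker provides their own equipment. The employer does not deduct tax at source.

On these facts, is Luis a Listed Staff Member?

Under rule 9: the engagement is for an indefinite term? yes; and there is a written contract of service? no. So the worker is not a Tier III Hand.
Under rule 4: the worker bears no financial risk in the engagement? yes; not a Tier III Hand (rule 9)? yes; the worker may send a substitute? no — 2 of 3 hold (need ≥2) → satisfied.
Under rule 8: the engagement is for a fixed term? no; and the worker may not send a substitute? yes. So the worker is not a Class-C Engagement.
Under rule 1: there is a written contract of service? no; or the worker is not paid a fixed periodic wage? yes. So the worker is a Licensed Engagement.
Under rule 3: not a Covered Employee (rule 4)? no; or Class-C Engagement (rule 8)? no; or Licensed Engagement (rule 1)? yes. So the worker is a Regulated Engagement.
Under rule 7: the worker is not subject to the employer's control as to manner of work? yes; and the worker is integrated into the employer's organisation? yes. So the worker is a Licensed Employee.
Under rule 12: Licensed Employee (rule 7)? yes; and the worker provides their own equipment? yes. So the worker is a Class-T Engagement.
Under rule 2: the worker is not subject to the employer's control as to manner of work? yes; or the worker is entitled to paid leave under the engagement? no. So the worker is a Tier IV Servant.
Under rule 10: not a Tier IV Servant (rule 2)? no; or the employer does not deduct tax at source? yes. So the worker is a Relevant Contractor.
Under rule 6: Regulated Engagement (rule 3)? yes; not a Class-T Engagement (rule 12)? no; not a Relevant Contractor (rule 10)? no — 1 of 3 hold (need ≥2) → not satisfied.

No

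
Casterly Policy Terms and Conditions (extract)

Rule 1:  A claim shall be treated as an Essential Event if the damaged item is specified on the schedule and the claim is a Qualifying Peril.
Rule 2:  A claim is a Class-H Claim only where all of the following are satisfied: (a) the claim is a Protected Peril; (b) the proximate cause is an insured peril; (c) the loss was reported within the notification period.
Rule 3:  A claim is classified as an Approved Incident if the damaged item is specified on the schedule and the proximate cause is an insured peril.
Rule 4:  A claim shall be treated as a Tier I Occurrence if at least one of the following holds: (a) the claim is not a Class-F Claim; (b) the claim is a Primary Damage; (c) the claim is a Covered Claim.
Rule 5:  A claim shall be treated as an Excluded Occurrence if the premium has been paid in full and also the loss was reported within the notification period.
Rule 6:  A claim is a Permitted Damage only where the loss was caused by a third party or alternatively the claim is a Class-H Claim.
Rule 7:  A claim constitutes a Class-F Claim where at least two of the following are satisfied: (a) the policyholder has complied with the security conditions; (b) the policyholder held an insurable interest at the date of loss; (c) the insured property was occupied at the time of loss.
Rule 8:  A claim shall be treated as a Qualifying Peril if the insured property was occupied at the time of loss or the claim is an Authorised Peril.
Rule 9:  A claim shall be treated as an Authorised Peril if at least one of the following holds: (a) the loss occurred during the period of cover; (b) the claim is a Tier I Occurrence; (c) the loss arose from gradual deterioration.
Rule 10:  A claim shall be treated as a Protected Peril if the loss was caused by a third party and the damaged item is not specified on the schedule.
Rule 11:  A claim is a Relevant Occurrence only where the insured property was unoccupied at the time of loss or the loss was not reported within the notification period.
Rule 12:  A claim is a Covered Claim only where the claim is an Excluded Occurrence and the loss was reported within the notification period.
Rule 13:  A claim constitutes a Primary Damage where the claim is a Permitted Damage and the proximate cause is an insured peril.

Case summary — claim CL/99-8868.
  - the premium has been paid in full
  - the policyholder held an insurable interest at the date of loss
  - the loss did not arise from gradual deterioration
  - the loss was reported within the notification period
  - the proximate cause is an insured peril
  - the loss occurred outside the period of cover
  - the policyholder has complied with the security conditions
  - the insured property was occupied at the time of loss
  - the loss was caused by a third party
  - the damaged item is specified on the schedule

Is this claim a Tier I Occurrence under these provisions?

rule 7 — Class-F Claim: the policyholder has complied with the security conditions? yes; the policyholder held an insurable interest at the date of loss? yes; the insured property was occupied at the time of loss? yes — 3 of 3 hold (need ≥2) → satisfied.
rule 10 — Protected Peril: [the loss was caused by a third party? yes] AND [the damaged item is not specified on the schedule? no] → not satisfied.
rule 2 — Class-H Claim: [Protected Peril (rule 10)? no] AND [the proximate cause is an insured peril? yes] AND [the loss was reported within the notification period? yes] → not satisfied.
rule 6 — Permitted Damage: [the loss was caused by a third party? yes] OR [Class-H Claim (rule 2)? no] → satisfied.
rule 13 — Primary Damage: [Permitted Damage (rule 6)? yes] AND [the proximate cause is an insured peril? yes] → satisfied.
rule 5 — Excluded Occurrence: [the premium has been paid in full? yes] AND [the loss was reported within the notification period? yes] → satisfied.
rule 12 — Covered Claim: [Excluded Occurrence (rule 5)? yes] AND [the loss was reported within the notification period? yes] → satisfied.
rule 4 — Tier I Occurrence: [not a Class-F Claim (rule 7)? no] OR [Primary Damage (rule 13)? yes] OR [Covered Claim (rule 12)? yes] → satisfied.

Yes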